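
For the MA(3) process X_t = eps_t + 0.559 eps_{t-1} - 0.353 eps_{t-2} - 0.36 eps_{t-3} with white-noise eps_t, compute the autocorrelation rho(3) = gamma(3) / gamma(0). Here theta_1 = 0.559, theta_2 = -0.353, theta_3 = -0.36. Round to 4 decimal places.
\rho(3) = -0.2298

For an MA(q) process with theta_0 = 1, the autocovariance is
  gamma(k) = sigma^2 * sum_{i=0..q-k} theta_i * theta_{i+k},
and rho(k) = gamma(k) / gamma(0). Sigma^2 cancels.
  numerator   = (1)*(-0.36) = -0.36.
  denominator = (1)^2 + (0.559)^2 + (-0.353)^2 + (-0.36)^2 = 1.56669.
  rho(3) = -0.36 / 1.56669 = -0.2298.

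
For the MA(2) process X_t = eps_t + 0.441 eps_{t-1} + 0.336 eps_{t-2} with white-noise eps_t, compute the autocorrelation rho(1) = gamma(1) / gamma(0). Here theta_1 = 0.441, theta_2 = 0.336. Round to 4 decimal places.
\rho(1) = 0.4507

For an MA(q) process with theta_0 = 1, the autocovariance is
  gamma(k) = sigma^2 * sum_{i=0..q-k} theta_i * theta_{i+k},
and rho(k) = gamma(k) / gamma(0). Sigma^2 cancels.
  numerator   = (1)*(0.441) + (0.441)*(0.336) = 0.589176.
  denominator = (1)^2 + (0.441)^2 + (0.336)^2 = 1.307377.
  rho(1) = 0.589176 / 1.307377 = 0.4507.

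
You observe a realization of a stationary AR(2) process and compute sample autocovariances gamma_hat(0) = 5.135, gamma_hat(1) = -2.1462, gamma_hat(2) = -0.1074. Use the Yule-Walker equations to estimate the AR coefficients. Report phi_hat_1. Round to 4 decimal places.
\hat\phi_{1} = -0.5170

The Yule-Walker equations for an AR(p) process read, in matrix form,
  Gamma_p phi = r_p,   with   (Gamma_p)_{ij} = gamma(|i - j|),
                       (r_p)_i = gamma(i),   i,j = 1..p.
Substitute the sample gammas (Toeplitz matrix and right-hand side of size 2):
  Gamma_p = [[5.135, -2.1462], [-2.1462, 5.135]]
  r_p     = [-2.1462, -0.1074]
Written out:
  5.135 phi_1 - 2.1462 phi_2 = -2.1462
  -2.1462 phi_1 + 5.135 phi_2 = -0.1074
Solve by Cramer's rule:
  det = gamma(0)^2 - gamma(1)^2 = (5.135)^2 - (-2.1462)^2 = 26.368225 - 4.60617444 = 21.76205056
  phi_hat_1 = [gamma(1) gamma(0) - gamma(1) gamma(2)] / det = [(-2.1462)(5.135) - (-2.1462)(-0.1074)] / 21.76205056 = -11.25123888 / 21.76205056 = -0.517
  phi_hat_2 = [gamma(0) gamma(2) - gamma(1)^2] / det = [(5.135)(-0.1074) - (-2.1462)^2] / 21.76205056 = -5.15767344 / 21.76205056 = -0.237
So phi_hat = [-0.5170, -0.2370].
Therefore phi_hat_1 = -0.5170.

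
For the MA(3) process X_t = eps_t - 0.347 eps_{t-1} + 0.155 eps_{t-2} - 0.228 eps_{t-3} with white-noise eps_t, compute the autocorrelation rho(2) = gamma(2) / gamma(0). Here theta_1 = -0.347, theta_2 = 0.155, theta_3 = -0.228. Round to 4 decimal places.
\rho(2) = 0.1957

For an MA(q) process with theta_0 = 1, the autocovariance is
  gamma(k) = sigma^2 * sum_{i=0..q-k} theta_i * theta_{i+k},
and rho(k) = gamma(k) / gamma(0). Sigma^2 cancels.
  numerator   = (1)*(0.155) + (-0.347)*(-0.228) = 0.234116.
  denominator = (1)^2 + (-0.347)^2 + (0.155)^2 + (-0.228)^2 = 1.196418.
  rho(2) = 0.234116 / 1.196418 = 0.1957.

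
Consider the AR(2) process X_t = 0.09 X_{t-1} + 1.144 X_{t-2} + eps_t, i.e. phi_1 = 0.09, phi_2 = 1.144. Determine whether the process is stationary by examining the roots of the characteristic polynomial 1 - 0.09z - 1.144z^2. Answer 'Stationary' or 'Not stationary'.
\text{Not stationary}

The AR(p) characteristic polynomial is P(z) = 1 - 0.09z - 1.144z^2.
Stationarity requires all roots to lie outside the unit circle, i.e. |z| > 1 for every root.
Set 1 + (-0.09) z + (-1.144) z^2 = 0, i.e. a z^2 + b z + c = 0 with a = -1.144, b = -0.09, c = 1.
Discriminant D = b^2 - 4ac = (-0.09)^2 - 4*(-1.144)*1 = 0.0081 - (-4.576) = 4.5841.
D >= 0, so the roots are real: z = (-b +/- sqrt(D)) / (2a) = (0.09 +/- 2.141051) / (-2.288).
  z_1 = (0.09 + 2.141051) / (-2.288) = -0.9751,   |z_1| = 0.9751.
  z_2 = (0.09 - 2.141051) / (-2.288) = 0.8964,   |z_2| = 0.8964.
Moduli of all roots: 0.9751, 0.8964.
All moduli strictly greater than 1? No.
Verdict: Not stationary.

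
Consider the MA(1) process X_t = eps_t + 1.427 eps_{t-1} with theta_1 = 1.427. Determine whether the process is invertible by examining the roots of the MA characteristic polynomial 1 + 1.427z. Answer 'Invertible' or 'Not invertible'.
\text{Not invertible}

The MA(q) characteristic polynomial is P(z) = 1 + 1.427z.
Invertibility requires all roots to lie outside the unit circle, i.e. |z| > 1 for every root.
This is linear in z: 1 + (1.427) z = 0  =>  z = -1/(1.427) = -0.700771,  |z| = 0.700771.
Moduli of all roots: 0.7008.
All moduli strictly greater than 1? No.
Verdict: Not invertible.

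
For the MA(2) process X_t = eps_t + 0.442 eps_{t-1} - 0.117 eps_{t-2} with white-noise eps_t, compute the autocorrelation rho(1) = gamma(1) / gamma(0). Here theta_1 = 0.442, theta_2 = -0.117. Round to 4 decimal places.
\rho(1) = 0.3228

For an MA(q) process with theta_0 = 1, the autocovariance is
  gamma(k) = sigma^2 * sum_{i=0..q-k} theta_i * theta_{i+k},
and rho(k) = gamma(k) / gamma(0). Sigma^2 cancels.
  numerator   = (1)*(0.442) + (0.442)*(-0.117) = 0.390286.
  denominator = (1)^2 + (0.442)^2 + (-0.117)^2 = 1.209053.
  rho(1) = 0.390286 / 1.209053 = 0.3228.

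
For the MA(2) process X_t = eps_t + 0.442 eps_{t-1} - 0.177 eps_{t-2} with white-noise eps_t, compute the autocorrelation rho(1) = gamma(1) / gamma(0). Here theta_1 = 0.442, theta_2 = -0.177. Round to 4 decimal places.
\rho(1) = 0.2965

For an MA(q) process with theta_0 = 1, the autocovariance is
  gamma(k) = sigma^2 * sum_{i=0..q-k} theta_i * theta_{i+k},
and rho(k) = gamma(k) / gamma(0). Sigma^2 cancels.
  numerator   = (1)*(0.442) + (0.442)*(-0.177) = 0.363766.
  denominator = (1)^2 + (0.442)^2 + (-0.177)^2 = 1.226693.
  rho(1) = 0.363766 / 1.226693 = 0.2965.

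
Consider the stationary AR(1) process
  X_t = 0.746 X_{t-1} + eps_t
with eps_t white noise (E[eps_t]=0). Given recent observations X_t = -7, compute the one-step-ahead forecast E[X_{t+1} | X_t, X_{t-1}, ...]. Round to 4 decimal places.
E[X_{t+1} \mid \mathcal F_t] = -5.2220

For an AR(p) model X_t = c + sum_i phi_i X_{t-i} + eps_t, the
one-step-ahead conditional mean is
  E[X_{t+1} | X_t, ...] = c + sum_i phi_i X_{t+1-i}.
Substitute known values:
  E[X_{t+1} | ...] = (0.746) * (-7)
                   = -5.2220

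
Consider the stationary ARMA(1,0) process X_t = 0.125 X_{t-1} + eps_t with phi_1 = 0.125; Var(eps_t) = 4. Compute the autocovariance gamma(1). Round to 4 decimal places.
\gamma(1) = 0.5079

Multiply the model equation by X_{t-k} and take expectations. With theta_0 = psi_0 = 1 and psi_j the MA(infinity) weights, this gives
  gamma(k) - sum_i phi_i gamma(k-i) = c_k,
  c_k = sigma^2 * sum_{j=k..q} theta_j psi_{j-k}   (c_k = 0 for k > q),
using gamma(-m) = gamma(m).
Pure AR (q = 0): c_0 = sigma^2 = 4, c_k = 0 for k >= 1.
Equations for k = 0 and k = 1 (AR order 1):
  gamma(0) = phi_1 gamma(1) + c_0
  gamma(1) = phi_1 gamma(0) + c_1
Substituting the second into the first: gamma(0) (1 - phi_1^2) = c_0 + phi_1 c_1, so
  gamma(0) = c_0 / (1 - phi_1^2) = 4 / (1 - (0.125)^2) = 4 / 0.984375 = 4.063492.
  gamma(1) = phi_1 gamma(0) = (0.125)(4.063492) = 0.507937.
Therefore gamma(1) = 0.5079 (to 4 decimal places).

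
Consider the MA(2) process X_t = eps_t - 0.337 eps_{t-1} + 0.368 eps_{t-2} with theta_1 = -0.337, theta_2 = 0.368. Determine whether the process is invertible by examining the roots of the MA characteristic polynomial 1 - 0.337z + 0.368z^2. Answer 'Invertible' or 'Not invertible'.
\text{Invertible}

The MA(q) characteristic polynomial is P(z) = 1 - 0.337z + 0.368z^2.
Invertibility requires all roots to lie outside the unit circle, i.e. |z| > 1 for every root.
Set 1 + (-0.337) z + (0.368) z^2 = 0, i.e. a z^2 + b z + c = 0 with a = 0.368, b = -0.337, c = 1.
Discriminant D = b^2 - 4ac = (-0.337)^2 - 4*(0.368)*1 = 0.113569 - (1.472) = -1.358431.
D < 0, so the roots are the complex-conjugate pair z = (-b +/- i sqrt(-D)) / (2a) = 0.4579 +/- 1.5836i.
For a conjugate pair |z|^2 = z * conj(z) = (product of roots) = c/a = 1/(0.368) = 2.717391, so |z| = sqrt(2.717391) = 1.6485 for both roots.
Moduli of all roots: 1.6485, 1.6485.
All moduli strictly greater than 1? Yes.
Verdict: Invertible.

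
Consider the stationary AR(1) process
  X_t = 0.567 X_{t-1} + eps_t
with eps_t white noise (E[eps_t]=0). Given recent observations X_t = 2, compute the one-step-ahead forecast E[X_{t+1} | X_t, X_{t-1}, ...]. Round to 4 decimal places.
E[X_{t+1} \mid \mathcal F_t] = 1.1340

For an AR(p) model X_t = c + sum_i phi_i X_{t-i} + eps_t, the
one-step-ahead conditional mean is
  E[X_{t+1} | X_t, ...] = c + sum_i phi_i X_{t+1-i}.
Substitute known values:
  E[X_{t+1} | ...] = (0.567) * (2)
                   = 1.1340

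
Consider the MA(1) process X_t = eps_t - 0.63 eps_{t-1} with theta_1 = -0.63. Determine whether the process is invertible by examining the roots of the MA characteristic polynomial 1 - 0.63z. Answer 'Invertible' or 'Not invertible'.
\text{Invertible}

The MA(q) characteristic polynomial is P(z) = 1 - 0.63z.
Invertibility requires all roots to lie outside the unit circle, i.e. |z| > 1 for every root.
This is linear in z: 1 + (-0.63) z = 0  =>  z = -1/(-0.63) = 1.587302,  |z| = 1.587302.
Moduli of all roots: 1.5873.
All moduli strictly greater than 1? Yes.
Verdict: Invertible.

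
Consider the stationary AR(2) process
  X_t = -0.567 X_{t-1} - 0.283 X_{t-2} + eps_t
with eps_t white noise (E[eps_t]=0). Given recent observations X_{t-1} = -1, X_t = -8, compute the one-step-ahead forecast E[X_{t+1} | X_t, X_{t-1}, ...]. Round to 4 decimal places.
E[X_{t+1} \mid \mathcal F_t] = 4.8190

For an AR(p) model X_t = c + sum_i phi_i X_{t-i} + eps_t, the
one-step-ahead conditional mean is
  E[X_{t+1} | X_t, ...] = c + sum_i phi_i X_{t+1-i}.
Substitute known values:
  E[X_{t+1} | ...] = (-0.567) * (-8) + (-0.283) * (-1)
                   = 4.8190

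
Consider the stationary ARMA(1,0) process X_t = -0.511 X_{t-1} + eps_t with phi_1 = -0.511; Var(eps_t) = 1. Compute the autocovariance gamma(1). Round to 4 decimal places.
\gamma(1) = -0.6916

Multiply the model equation by X_{t-k} and take expectations. With theta_0 = psi_0 = 1 and psi_j the MA(infinity) weights, this gives
  gamma(k) - sum_i phi_i gamma(k-i) = c_k,
  c_k = sigma^2 * sum_{j=k..q} theta_j psi_{j-k}   (c_k = 0 for k > q),
using gamma(-m) = gamma(m).
Pure AR (q = 0): c_0 = sigma^2 = 1, c_k = 0 for k >= 1.
Equations for k = 0 and k = 1 (AR order 1):
  gamma(0) = phi_1 gamma(1) + c_0
  gamma(1) = phi_1 gamma(0) + c_1
Substituting the second into the first: gamma(0) (1 - phi_1^2) = c_0 + phi_1 c_1, so
  gamma(0) = c_0 / (1 - phi_1^2) = 1 / (1 - (-0.511)^2) = 1 / 0.738879 = 1.353402.
  gamma(1) = phi_1 gamma(0) = (-0.511)(1.353402) = -0.691588.
Therefore gamma(1) = -0.6916 (to 4 decimal places).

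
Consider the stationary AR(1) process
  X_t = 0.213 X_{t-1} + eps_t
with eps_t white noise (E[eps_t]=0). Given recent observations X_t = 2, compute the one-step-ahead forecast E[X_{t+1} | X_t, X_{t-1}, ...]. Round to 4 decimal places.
E[X_{t+1} \mid \mathcal F_t] = 0.4260

For an AR(p) model X_t = c + sum_i phi_i X_{t-i} + eps_t, the
one-step-ahead conditional mean is
  E[X_{t+1} | X_t, ...] = c + sum_i phi_i X_{t+1-i}.
Substitute known values:
  E[X_{t+1} | ...] = (0.213) * (2)
                   = 0.4260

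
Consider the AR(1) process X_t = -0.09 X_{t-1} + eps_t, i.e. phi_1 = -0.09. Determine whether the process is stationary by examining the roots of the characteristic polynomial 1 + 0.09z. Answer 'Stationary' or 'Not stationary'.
\text{Stationary}

The AR(p) characteristic polynomial is P(z) = 1 + 0.09z.
Stationarity requires all roots to lie outside the unit circle, i.e. |z| > 1 for every root.
This is linear in z: 1 + (0.09) z = 0  =>  z = -1/(0.09) = -11.111111,  |z| = 11.111111.
Moduli of all roots: 11.1111.
All moduli strictly greater than 1? Yes.
Verdict: Stationary.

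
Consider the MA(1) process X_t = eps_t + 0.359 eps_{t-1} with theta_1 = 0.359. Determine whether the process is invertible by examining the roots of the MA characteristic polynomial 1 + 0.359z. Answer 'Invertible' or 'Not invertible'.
\text{Invertible}

The MA(q) characteristic polynomial is P(z) = 1 + 0.359z.
Invertibility requires all roots to lie outside the unit circle, i.e. |z| > 1 for every root.
This is linear in z: 1 + (0.359) z = 0  =>  z = -1/(0.359) = -2.785515,  |z| = 2.785515.
Moduli of all roots: 2.7855.
All moduli strictly greater than 1? Yes.
Verdict: Invertible.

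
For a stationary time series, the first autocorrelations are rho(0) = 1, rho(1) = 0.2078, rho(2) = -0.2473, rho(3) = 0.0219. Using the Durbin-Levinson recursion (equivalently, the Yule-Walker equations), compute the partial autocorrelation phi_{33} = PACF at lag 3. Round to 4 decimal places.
\phi_{33} = 0.1750

The PACF at lag k is phi_{kk}, the last component of the solution
to the Yule-Walker system G_k phi = r_k where
  (G_k)_{ij} = rho(|i - j|), (r_k)_i = rho(i), i,j = 1..k.
Equivalently, Durbin-Levinson gives phi_{kk} iteratively:
  phi_{11} = rho(1)
  phi_{kk} = [rho(k) - sum_{j=1..k-1} phi_{k-1,j} rho(k-j)]
            / [1 - sum_{j=1..k-1} phi_{k-1,j} rho(j)],
  phi_{k,j} = phi_{k-1,j} - phi_{kk} phi_{k-1,k-j},  j = 1..k-1.
Step k = 1:
  phi_11 = rho(1) = 0.2078.
Step k = 2:
  phi_22 = [rho(2) - phi_11 rho(1)] / [1 - phi_11 rho(1)] = [-0.2473 - (0.2078)(0.2078)] / [1 - (0.2078)(0.2078)]
         = -0.29048084 / 0.95681916 = -0.30359.
  Update: phi_21 = phi_11 - phi_22 phi_11 = 0.2078 - (-0.30359)(0.2078) = 0.270886.
Step k = 3:
  phi_33 = [rho(3) - phi_21 rho(2) - phi_22 rho(1)] / [1 - phi_21 rho(1) - phi_22 rho(2)]
    numerator   = 0.0219 - (0.270886)(-0.2473) - (-0.30359)(0.2078) = 0.15197614
    denominator = 1 - (0.270886)(0.2078) - (-0.30359)(-0.2473) = 0.86863205
  phi_33 = 0.15197614 / 0.86863205 = 0.175.
Therefore phi_{33} = 0.1750.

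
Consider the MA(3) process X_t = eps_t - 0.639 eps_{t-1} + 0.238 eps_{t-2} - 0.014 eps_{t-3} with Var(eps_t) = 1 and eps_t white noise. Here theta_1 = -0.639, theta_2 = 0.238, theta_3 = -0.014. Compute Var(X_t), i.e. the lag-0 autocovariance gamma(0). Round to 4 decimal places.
\gamma(0) = 1.4652

For an MA(q) process X_t = eps_t + sum_i theta_i eps_{t-i} with
Var(eps_t) = sigma^2, the variance is
  gamma(0) = sigma^2 * (1 + sum_i theta_i^2).
  sum_i theta_i^2 = (-0.639)^2 + (0.238)^2 + (-0.014)^2 = 0.408321 + 0.056644 + 0.000196 = 0.465161.
  gamma(0) = 1 * (1 + 0.465161) = 1 * 1.465161 = 1.465161, which rounds to 1.4652.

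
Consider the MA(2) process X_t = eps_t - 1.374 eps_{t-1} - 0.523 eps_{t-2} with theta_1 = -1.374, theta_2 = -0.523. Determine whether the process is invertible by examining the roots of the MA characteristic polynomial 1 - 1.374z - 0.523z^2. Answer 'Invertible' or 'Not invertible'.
\text{Not invertible}

The MA(q) characteristic polynomial is P(z) = 1 - 1.374z - 0.523z^2.
Invertibility requires all roots to lie outside the unit circle, i.e. |z| > 1 for every root.
Set 1 + (-1.374) z + (-0.523) z^2 = 0, i.e. a z^2 + b z + c = 0 with a = -0.523, b = -1.374, c = 1.
Discriminant D = b^2 - 4ac = (-1.374)^2 - 4*(-0.523)*1 = 1.887876 - (-2.092) = 3.979876.
D >= 0, so the roots are real: z = (-b +/- sqrt(D)) / (2a) = (1.374 +/- 1.994963) / (-1.046).
  z_1 = (1.374 + 1.994963) / (-1.046) = -3.2208,   |z_1| = 3.2208.
  z_2 = (1.374 - 1.994963) / (-1.046) = 0.5937,   |z_2| = 0.5937.
Moduli of all roots: 3.2208, 0.5937.
All moduli strictly greater than 1? No.
Verdict: Not invertible.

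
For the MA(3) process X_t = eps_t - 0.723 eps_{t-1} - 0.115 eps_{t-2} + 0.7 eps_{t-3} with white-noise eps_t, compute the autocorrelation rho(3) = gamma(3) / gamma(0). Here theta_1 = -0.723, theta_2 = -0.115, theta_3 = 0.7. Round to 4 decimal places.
\rho(3) = 0.3455

For an MA(q) process with theta_0 = 1, the autocovariance is
  gamma(k) = sigma^2 * sum_{i=0..q-k} theta_i * theta_{i+k},
and rho(k) = gamma(k) / gamma(0). Sigma^2 cancels.
  numerator   = (1)*(0.7) = 0.7.
  denominator = (1)^2 + (-0.723)^2 + (-0.115)^2 + (0.7)^2 = 2.025954.
  rho(3) = 0.7 / 2.025954 = 0.3455.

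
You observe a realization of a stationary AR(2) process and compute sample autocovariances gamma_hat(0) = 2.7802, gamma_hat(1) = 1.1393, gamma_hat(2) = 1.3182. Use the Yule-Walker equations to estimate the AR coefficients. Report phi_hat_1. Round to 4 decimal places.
\hat\phi_{1} = 0.2590

The Yule-Walker equations for an AR(p) process read, in matrix form,
  Gamma_p phi = r_p,   with   (Gamma_p)_{ij} = gamma(|i - j|),
                       (r_p)_i = gamma(i),   i,j = 1..p.
Substitute the sample gammas (Toeplitz matrix and right-hand side of size 2):
  Gamma_p = [[2.7802, 1.1393], [1.1393, 2.7802]]
  r_p     = [1.1393, 1.3182]
Written out:
  2.7802 phi_1 + 1.1393 phi_2 = 1.1393
  1.1393 phi_1 + 2.7802 phi_2 = 1.3182
Solve by Cramer's rule:
  det = gamma(0)^2 - gamma(1)^2 = (2.7802)^2 - (1.1393)^2 = 7.72951204 - 1.29800449 = 6.43150755
  phi_hat_1 = [gamma(1) gamma(0) - gamma(1) gamma(2)] / det = [(1.1393)(2.7802) - (1.1393)(1.3182)] / 6.43150755 = 1.6656566 / 6.43150755 = 0.259
  phi_hat_2 = [gamma(0) gamma(2) - gamma(1)^2] / det = [(2.7802)(1.3182) - (1.1393)^2] / 6.43150755 = 2.36685515 / 6.43150755 = 0.368
So phi_hat = [0.2590, 0.3680].
Therefore phi_hat_1 = 0.2590.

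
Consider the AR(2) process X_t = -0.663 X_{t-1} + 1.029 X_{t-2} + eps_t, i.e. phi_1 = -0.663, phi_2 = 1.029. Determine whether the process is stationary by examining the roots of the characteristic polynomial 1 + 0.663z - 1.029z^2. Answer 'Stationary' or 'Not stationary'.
\text{Not stationary}

The AR(p) characteristic polynomial is P(z) = 1 + 0.663z - 1.029z^2.
Stationarity requires all roots to lie outside the unit circle, i.e. |z| > 1 for every root.
Set 1 + (0.663) z + (-1.029) z^2 = 0, i.e. a z^2 + b z + c = 0 with a = -1.029, b = 0.663, c = 1.
Discriminant D = b^2 - 4ac = (0.663)^2 - 4*(-1.029)*1 = 0.439569 - (-4.116) = 4.555569.
D >= 0, so the roots are real: z = (-b +/- sqrt(D)) / (2a) = (-0.663 +/- 2.134378) / (-2.058).
  z_1 = (-0.663 + 2.134378) / (-2.058) = -0.715,   |z_1| = 0.715.
  z_2 = (-0.663 - 2.134378) / (-2.058) = 1.3593,   |z_2| = 1.3593.
Moduli of all roots: 0.7150, 1.3593.
All moduli strictly greater than 1? No.
Verdict: Not stationary.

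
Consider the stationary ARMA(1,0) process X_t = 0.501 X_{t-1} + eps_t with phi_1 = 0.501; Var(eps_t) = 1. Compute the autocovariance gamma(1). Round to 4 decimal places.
\gamma(1) = 0.6689

Multiply the model equation by X_{t-k} and take expectations. With theta_0 = psi_0 = 1 and psi_j the MA(infinity) weights, this gives
  gamma(k) - sum_i phi_i gamma(k-i) = c_k,
  c_k = sigma^2 * sum_{j=k..q} theta_j psi_{j-k}   (c_k = 0 for k > q),
using gamma(-m) = gamma(m).
Pure AR (q = 0): c_0 = sigma^2 = 1, c_k = 0 for k >= 1.
Equations for k = 0 and k = 1 (AR order 1):
  gamma(0) = phi_1 gamma(1) + c_0
  gamma(1) = phi_1 gamma(0) + c_1
Substituting the second into the first: gamma(0) (1 - phi_1^2) = c_0 + phi_1 c_1, so
  gamma(0) = c_0 / (1 - phi_1^2) = 1 / (1 - (0.501)^2) = 1 / 0.748999 = 1.335115.
  gamma(1) = phi_1 gamma(0) = (0.501)(1.335115) = 0.668893.
Therefore gamma(1) = 0.6689 (to 4 decimal places).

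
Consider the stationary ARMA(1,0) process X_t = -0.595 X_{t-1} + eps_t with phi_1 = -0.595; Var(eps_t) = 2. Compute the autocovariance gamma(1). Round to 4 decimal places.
\gamma(1) = -1.8422

Multiply the model equation by X_{t-k} and take expectations. With theta_0 = psi_0 = 1 and psi_j the MA(infinity) weights, this gives
  gamma(k) - sum_i phi_i gamma(k-i) = c_k,
  c_k = sigma^2 * sum_{j=k..q} theta_j psi_{j-k}   (c_k = 0 for k > q),
using gamma(-m) = gamma(m).
Pure AR (q = 0): c_0 = sigma^2 = 2, c_k = 0 for k >= 1.
Equations for k = 0 and k = 1 (AR order 1):
  gamma(0) = phi_1 gamma(1) + c_0
  gamma(1) = phi_1 gamma(0) + c_1
Substituting the second into the first: gamma(0) (1 - phi_1^2) = c_0 + phi_1 c_1, so
  gamma(0) = c_0 / (1 - phi_1^2) = 2 / (1 - (-0.595)^2) = 2 / 0.645975 = 3.096095.
  gamma(1) = phi_1 gamma(0) = (-0.595)(3.096095) = -1.842177.
Therefore gamma(1) = -1.8422 (to 4 decimal places).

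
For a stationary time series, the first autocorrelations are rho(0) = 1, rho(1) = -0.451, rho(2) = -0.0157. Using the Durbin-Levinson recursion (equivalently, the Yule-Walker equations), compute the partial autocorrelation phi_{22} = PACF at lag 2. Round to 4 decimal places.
\phi_{22} = -0.2750

The PACF at lag k is phi_{kk}, the last component of the solution
to the Yule-Walker system G_k phi = r_k where
  (G_k)_{ij} = rho(|i - j|), (r_k)_i = rho(i), i,j = 1..k.
Equivalently, Durbin-Levinson gives phi_{kk} iteratively:
  phi_{11} = rho(1)
  phi_{kk} = [rho(k) - sum_{j=1..k-1} phi_{k-1,j} rho(k-j)]
            / [1 - sum_{j=1..k-1} phi_{k-1,j} rho(j)],
  phi_{k,j} = phi_{k-1,j} - phi_{kk} phi_{k-1,k-j},  j = 1..k-1.
Step k = 1:
  phi_11 = rho(1) = -0.451.
Step k = 2:
  phi_22 = [rho(2) - phi_11 rho(1)] / [1 - phi_11 rho(1)] = [-0.0157 - (-0.451)(-0.451)] / [1 - (-0.451)(-0.451)]
         = -0.219101 / 0.796599 = -0.275.
Therefore phi_{22} = -0.2750.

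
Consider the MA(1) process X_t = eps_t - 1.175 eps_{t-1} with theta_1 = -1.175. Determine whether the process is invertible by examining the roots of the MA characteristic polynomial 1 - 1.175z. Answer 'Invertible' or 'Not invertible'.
\text{Not invertible}

The MA(q) characteristic polynomial is P(z) = 1 - 1.175z.
Invertibility requires all roots to lie outside the unit circle, i.e. |z| > 1 for every root.
This is linear in z: 1 + (-1.175) z = 0  =>  z = -1/(-1.175) = 0.851064,  |z| = 0.851064.
Moduli of all roots: 0.8511.
All moduli strictly greater than 1? No.
Verdict: Not invertible.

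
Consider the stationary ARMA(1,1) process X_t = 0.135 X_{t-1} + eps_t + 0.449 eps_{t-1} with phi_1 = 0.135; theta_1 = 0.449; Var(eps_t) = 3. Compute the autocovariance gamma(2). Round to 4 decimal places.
\gamma(2) = 0.2555

Multiply the model equation by X_{t-k} and take expectations. With theta_0 = psi_0 = 1 and psi_j the MA(infinity) weights, this gives
  gamma(k) - sum_i phi_i gamma(k-i) = c_k,
  c_k = sigma^2 * sum_{j=k..q} theta_j psi_{j-k}   (c_k = 0 for k > q),
using gamma(-m) = gamma(m).
psi-weights needed (psi_j = theta_j + sum_i phi_i psi_{j-i}):
  psi_1 = theta_1 + phi_1 = 0.449 + (0.135) = 0.584
Right-hand sides:
  c_0 = sigma^2 (1 + theta_1 psi_1) = 3 * (1 + (0.449)(0.584)) = 3 * 1.262216 = 3.786648
  c_1 = sigma^2 theta_1 = 3 * (0.449) = 1.347
  c_2 = 0
Equations for k = 0 and k = 1 (AR order 1):
  gamma(0) = phi_1 gamma(1) + c_0
  gamma(1) = phi_1 gamma(0) + c_1
Substituting the second into the first: gamma(0) (1 - phi_1^2) = c_0 + phi_1 c_1, so
  gamma(0) = (c_0 + phi_1 c_1) / (1 - phi_1^2) = (3.786648 + (0.135)(1.347)) / (1 - (0.135)^2) = 3.968493 / 0.981775 = 4.042161.
  gamma(1) = phi_1 gamma(0) + c_1 = (0.135)(4.042161) + (1.347) = 1.892692.
For k = 2 (> q): gamma(2) = phi_1 gamma(1) = (0.135)(1.892692) = 0.255513.
Therefore gamma(2) = 0.2555 (to 4 decimal places).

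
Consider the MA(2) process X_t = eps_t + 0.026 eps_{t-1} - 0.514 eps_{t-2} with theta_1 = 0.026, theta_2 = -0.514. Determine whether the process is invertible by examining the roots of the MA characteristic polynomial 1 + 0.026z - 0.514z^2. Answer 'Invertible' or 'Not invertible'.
\text{Invertible}

The MA(q) characteristic polynomial is P(z) = 1 + 0.026z - 0.514z^2.
Invertibility requires all roots to lie outside the unit circle, i.e. |z| > 1 for every root.
Set 1 + (0.026) z + (-0.514) z^2 = 0, i.e. a z^2 + b z + c = 0 with a = -0.514, b = 0.026, c = 1.
Discriminant D = b^2 - 4ac = (0.026)^2 - 4*(-0.514)*1 = 0.000676 - (-2.056) = 2.056676.
D >= 0, so the roots are real: z = (-b +/- sqrt(D)) / (2a) = (-0.026 +/- 1.434112) / (-1.028).
  z_1 = (-0.026 + 1.434112) / (-1.028) = -1.3698,   |z_1| = 1.3698.
  z_2 = (-0.026 - 1.434112) / (-1.028) = 1.4203,   |z_2| = 1.4203.
Moduli of all roots: 1.3698, 1.4203.
All moduli strictly greater than 1? Yes.
Verdict: Invertible.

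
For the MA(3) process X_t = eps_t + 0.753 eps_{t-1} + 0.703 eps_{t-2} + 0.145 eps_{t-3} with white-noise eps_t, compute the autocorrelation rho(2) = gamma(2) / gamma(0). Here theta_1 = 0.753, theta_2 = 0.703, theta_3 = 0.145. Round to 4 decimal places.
\rho(2) = 0.3901

For an MA(q) process with theta_0 = 1, the autocovariance is
  gamma(k) = sigma^2 * sum_{i=0..q-k} theta_i * theta_{i+k},
and rho(k) = gamma(k) / gamma(0). Sigma^2 cancels.
  numerator   = (1)*(0.703) + (0.753)*(0.145) = 0.812185.
  denominator = (1)^2 + (0.753)^2 + (0.703)^2 + (0.145)^2 = 2.082243.
  rho(2) = 0.812185 / 2.082243 = 0.3901.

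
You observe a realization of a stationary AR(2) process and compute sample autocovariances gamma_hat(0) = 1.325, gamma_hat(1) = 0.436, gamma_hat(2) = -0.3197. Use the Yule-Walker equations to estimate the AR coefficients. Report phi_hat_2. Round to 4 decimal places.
\hat\phi_{2} = -0.3920

The Yule-Walker equations for an AR(p) process read, in matrix form,
  Gamma_p phi = r_p,   with   (Gamma_p)_{ij} = gamma(|i - j|),
                       (r_p)_i = gamma(i),   i,j = 1..p.
Substitute the sample gammas (Toeplitz matrix and right-hand side of size 2):
  Gamma_p = [[1.325, 0.436], [0.436, 1.325]]
  r_p     = [0.436, -0.3197]
Written out:
  1.325 phi_1 + 0.436 phi_2 = 0.436
  0.436 phi_1 + 1.325 phi_2 = -0.3197
Solve by Cramer's rule:
  det = gamma(0)^2 - gamma(1)^2 = (1.325)^2 - (0.436)^2 = 1.755625 - 0.190096 = 1.565529
  phi_hat_1 = [gamma(1) gamma(0) - gamma(1) gamma(2)] / det = [(0.436)(1.325) - (0.436)(-0.3197)] / 1.565529 = 0.7170892 / 1.565529 = 0.458
  phi_hat_2 = [gamma(0) gamma(2) - gamma(1)^2] / det = [(1.325)(-0.3197) - (0.436)^2] / 1.565529 = -0.6136985 / 1.565529 = -0.392
So phi_hat = [0.4580, -0.3920].
Therefore phi_hat_2 = -0.3920.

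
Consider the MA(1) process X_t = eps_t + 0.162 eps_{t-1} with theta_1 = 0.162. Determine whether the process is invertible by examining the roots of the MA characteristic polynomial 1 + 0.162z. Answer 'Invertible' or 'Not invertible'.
\text{Invertible}

The MA(q) characteristic polynomial is P(z) = 1 + 0.162z.
Invertibility requires all roots to lie outside the unit circle, i.e. |z| > 1 for every root.
This is linear in z: 1 + (0.162) z = 0  =>  z = -1/(0.162) = -6.17284,  |z| = 6.17284.
Moduli of all roots: 6.1728.
All moduli strictly greater than 1? Yes.
Verdict: Invertible.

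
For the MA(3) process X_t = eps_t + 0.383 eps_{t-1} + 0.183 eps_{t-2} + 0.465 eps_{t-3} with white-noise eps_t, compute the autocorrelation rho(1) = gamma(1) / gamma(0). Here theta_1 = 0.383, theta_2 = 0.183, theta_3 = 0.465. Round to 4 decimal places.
\rho(1) = 0.3854

For an MA(q) process with theta_0 = 1, the autocovariance is
  gamma(k) = sigma^2 * sum_{i=0..q-k} theta_i * theta_{i+k},
and rho(k) = gamma(k) / gamma(0). Sigma^2 cancels.
  numerator   = (1)*(0.383) + (0.383)*(0.183) + (0.183)*(0.465) = 0.538184.
  denominator = (1)^2 + (0.383)^2 + (0.183)^2 + (0.465)^2 = 1.396403.
  rho(1) = 0.538184 / 1.396403 = 0.3854.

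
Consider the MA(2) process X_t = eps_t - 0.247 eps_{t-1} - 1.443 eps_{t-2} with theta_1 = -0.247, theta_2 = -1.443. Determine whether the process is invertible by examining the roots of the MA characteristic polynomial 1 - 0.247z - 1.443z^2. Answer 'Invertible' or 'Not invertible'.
\text{Not invertible}

The MA(q) characteristic polynomial is P(z) = 1 - 0.247z - 1.443z^2.
Invertibility requires all roots to lie outside the unit circle, i.e. |z| > 1 for every root.
Set 1 + (-0.247) z + (-1.443) z^2 = 0, i.e. a z^2 + b z + c = 0 with a = -1.443, b = -0.247, c = 1.
Discriminant D = b^2 - 4ac = (-0.247)^2 - 4*(-1.443)*1 = 0.061009 - (-5.772) = 5.833009.
D >= 0, so the roots are real: z = (-b +/- sqrt(D)) / (2a) = (0.247 +/- 2.415162) / (-2.886).
  z_1 = (0.247 + 2.415162) / (-2.886) = -0.9224,   |z_1| = 0.9224.
  z_2 = (0.247 - 2.415162) / (-2.886) = 0.7513,   |z_2| = 0.7513.
Moduli of all roots: 0.9224, 0.7513.
All moduli strictly greater than 1? No.
Verdict: Not invertible.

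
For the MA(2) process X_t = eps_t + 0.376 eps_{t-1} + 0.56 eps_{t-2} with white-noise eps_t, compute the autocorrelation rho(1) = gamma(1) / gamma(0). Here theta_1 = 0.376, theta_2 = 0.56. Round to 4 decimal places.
\rho(1) = 0.4031

For an MA(q) process with theta_0 = 1, the autocovariance is
  gamma(k) = sigma^2 * sum_{i=0..q-k} theta_i * theta_{i+k},
and rho(k) = gamma(k) / gamma(0). Sigma^2 cancels.
  numerator   = (1)*(0.376) + (0.376)*(0.56) = 0.58656.
  denominator = (1)^2 + (0.376)^2 + (0.56)^2 = 1.454976.
  rho(1) = 0.58656 / 1.454976 = 0.4031.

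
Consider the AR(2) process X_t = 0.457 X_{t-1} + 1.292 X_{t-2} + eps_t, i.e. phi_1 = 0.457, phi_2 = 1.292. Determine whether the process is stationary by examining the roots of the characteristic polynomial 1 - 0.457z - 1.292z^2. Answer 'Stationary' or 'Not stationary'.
\text{Not stationary}

The AR(p) characteristic polynomial is P(z) = 1 - 0.457z - 1.292z^2.
Stationarity requires all roots to lie outside the unit circle, i.e. |z| > 1 for every root.
Set 1 + (-0.457) z + (-1.292) z^2 = 0, i.e. a z^2 + b z + c = 0 with a = -1.292, b = -0.457, c = 1.
Discriminant D = b^2 - 4ac = (-0.457)^2 - 4*(-1.292)*1 = 0.208849 - (-5.168) = 5.376849.
D >= 0, so the roots are real: z = (-b +/- sqrt(D)) / (2a) = (0.457 +/- 2.318803) / (-2.584).
  z_1 = (0.457 + 2.318803) / (-2.584) = -1.0742,   |z_1| = 1.0742.
  z_2 = (0.457 - 2.318803) / (-2.584) = 0.7205,   |z_2| = 0.7205.
Moduli of all roots: 1.0742, 0.7205.
All moduli strictly greater than 1? No.
Verdict: Not stationary.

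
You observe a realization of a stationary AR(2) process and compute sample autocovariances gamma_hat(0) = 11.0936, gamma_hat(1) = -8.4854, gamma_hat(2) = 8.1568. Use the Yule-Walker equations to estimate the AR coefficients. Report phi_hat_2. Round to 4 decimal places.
\hat\phi_{2} = 0.3620

The Yule-Walker equations for an AR(p) process read, in matrix form,
  Gamma_p phi = r_p,   with   (Gamma_p)_{ij} = gamma(|i - j|),
                       (r_p)_i = gamma(i),   i,j = 1..p.
Substitute the sample gammas (Toeplitz matrix and right-hand side of size 2):
  Gamma_p = [[11.0936, -8.4854], [-8.4854, 11.0936]]
  r_p     = [-8.4854, 8.1568]
Written out:
  11.0936 phi_1 - 8.4854 phi_2 = -8.4854
  -8.4854 phi_1 + 11.0936 phi_2 = 8.1568
Solve by Cramer's rule:
  det = gamma(0)^2 - gamma(1)^2 = (11.0936)^2 - (-8.4854)^2 = 123.06796096 - 72.00201316 = 51.0659478
  phi_hat_1 = [gamma(1) gamma(0) - gamma(1) gamma(2)] / det = [(-8.4854)(11.0936) - (-8.4854)(8.1568)] / 51.0659478 = -24.91992272 / 51.0659478 = -0.488
  phi_hat_2 = [gamma(0) gamma(2) - gamma(1)^2] / det = [(11.0936)(8.1568) - (-8.4854)^2] / 51.0659478 = 18.48626332 / 51.0659478 = 0.362
So phi_hat = [-0.4880, 0.3620].
Therefore phi_hat_2 = 0.3620.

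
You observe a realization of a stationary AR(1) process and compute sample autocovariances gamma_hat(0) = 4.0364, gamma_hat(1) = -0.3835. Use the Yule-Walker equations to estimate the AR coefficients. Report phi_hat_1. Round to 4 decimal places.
\hat\phi_{1} = -0.0950

The Yule-Walker equations for an AR(p) process read, in matrix form,
  Gamma_p phi = r_p,   with   (Gamma_p)_{ij} = gamma(|i - j|),
                       (r_p)_i = gamma(i),   i,j = 1..p.
Substitute the sample gammas (Toeplitz matrix and right-hand side of size 1):
  Gamma_p = [[4.0364]]
  r_p     = [-0.3835]
With p = 1 this is the single equation gamma(0) phi_1 = gamma(1):
  phi_hat_1 = gamma(1) / gamma(0) = -0.3835 / 4.0364 = -0.0950.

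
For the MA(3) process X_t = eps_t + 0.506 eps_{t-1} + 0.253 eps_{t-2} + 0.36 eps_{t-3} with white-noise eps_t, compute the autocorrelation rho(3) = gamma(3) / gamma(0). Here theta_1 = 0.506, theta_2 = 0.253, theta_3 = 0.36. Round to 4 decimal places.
\rho(3) = 0.2483

For an MA(q) process with theta_0 = 1, the autocovariance is
  gamma(k) = sigma^2 * sum_{i=0..q-k} theta_i * theta_{i+k},
and rho(k) = gamma(k) / gamma(0). Sigma^2 cancels.
  numerator   = (1)*(0.36) = 0.36.
  denominator = (1)^2 + (0.506)^2 + (0.253)^2 + (0.36)^2 = 1.449645.
  rho(3) = 0.36 / 1.449645 = 0.2483.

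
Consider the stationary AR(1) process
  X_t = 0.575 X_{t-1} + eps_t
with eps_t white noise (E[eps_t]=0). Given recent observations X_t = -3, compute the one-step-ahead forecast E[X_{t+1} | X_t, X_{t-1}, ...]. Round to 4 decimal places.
E[X_{t+1} \mid \mathcal F_t] = -1.7250

For an AR(p) model X_t = c + sum_i phi_i X_{t-i} + eps_t, the
one-step-ahead conditional mean is
  E[X_{t+1} | X_t, ...] = c + sum_i phi_i X_{t+1-i}.
Substitute known values:
  E[X_{t+1} | ...] = (0.575) * (-3)
                   = -1.7250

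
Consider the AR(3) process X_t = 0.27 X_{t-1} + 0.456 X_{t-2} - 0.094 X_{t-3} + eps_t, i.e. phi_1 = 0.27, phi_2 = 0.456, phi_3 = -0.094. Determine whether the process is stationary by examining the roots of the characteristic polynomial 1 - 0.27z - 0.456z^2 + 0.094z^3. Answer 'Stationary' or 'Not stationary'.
\text{Stationary}

The AR(p) characteristic polynomial is P(z) = 1 - 0.27z - 0.456z^2 + 0.094z^3.
Stationarity requires all roots to lie outside the unit circle, i.e. |z| > 1 for every root.
Degree 3: look for a simple real root z0 first, then factor out (1 - z/z0) and solve the remaining quadratic.
Testing z0 = 5: P(5) = 1 + (-0.27)(5) + (-0.456)(5)^2 + (0.094)(5)^3
  = 1 + (-1.35) + (-11.4) + (11.75) = 0.  So z_0 = 5 is a root, |z_0| = 5.
Divide out the factor (1 - 0.2 z) = (1 - z/z0) (since 1/z0 = 0.2):
  P(z) = (1 - 0.2 z)(1 + (-0.07) z + (-0.47) z^2)
  [check: z-coef -0.07 - (0.2) = -0.27; z^2-coef -0.47 - (0.2)(-0.07) = -0.456; z^3-coef -(0.2)(-0.47) = 0.094.]
Remaining roots from the quadratic factor 1 + (-0.07) z + (-0.47) z^2:
  Set 1 + (-0.07) z + (-0.47) z^2 = 0, i.e. a z^2 + b z + c = 0 with a = -0.47, b = -0.07, c = 1.
  Discriminant D = b^2 - 4ac = (-0.07)^2 - 4*(-0.47)*1 = 0.0049 - (-1.88) = 1.8849.
  D >= 0, so the roots are real: z = (-b +/- sqrt(D)) / (2a) = (0.07 +/- 1.372917) / (-0.94).
    z_1 = (0.07 + 1.372917) / (-0.94) = -1.535,   |z_1| = 1.535.
    z_2 = (0.07 - 1.372917) / (-0.94) = 1.3861,   |z_2| = 1.3861.
Moduli of all roots: 5.0000, 1.5350, 1.3861.
All moduli strictly greater than 1? Yes.
Verdict: Stationary.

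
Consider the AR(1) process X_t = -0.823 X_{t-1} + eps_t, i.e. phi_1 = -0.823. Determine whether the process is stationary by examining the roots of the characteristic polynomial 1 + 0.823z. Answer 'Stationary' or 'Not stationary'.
\text{Stationary}

The AR(p) characteristic polynomial is P(z) = 1 + 0.823z.
Stationarity requires all roots to lie outside the unit circle, i.e. |z| > 1 for every root.
This is linear in z: 1 + (0.823) z = 0  =>  z = -1/(0.823) = -1.215067,  |z| = 1.215067.
Moduli of all roots: 1.2151.
All moduli strictly greater than 1? Yes.
Verdict: Stationary.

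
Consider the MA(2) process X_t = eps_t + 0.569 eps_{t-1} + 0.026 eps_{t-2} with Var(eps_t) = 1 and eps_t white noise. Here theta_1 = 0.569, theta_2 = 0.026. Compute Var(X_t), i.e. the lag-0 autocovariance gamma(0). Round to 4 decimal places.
\gamma(0) = 1.3244

For an MA(q) process X_t = eps_t + sum_i theta_i eps_{t-i} with
Var(eps_t) = sigma^2, the variance is
  gamma(0) = sigma^2 * (1 + sum_i theta_i^2).
  sum_i theta_i^2 = (0.569)^2 + (0.026)^2 = 0.323761 + 0.000676 = 0.324437.
  gamma(0) = 1 * (1 + 0.324437) = 1 * 1.324437 = 1.324437, which rounds to 1.3244.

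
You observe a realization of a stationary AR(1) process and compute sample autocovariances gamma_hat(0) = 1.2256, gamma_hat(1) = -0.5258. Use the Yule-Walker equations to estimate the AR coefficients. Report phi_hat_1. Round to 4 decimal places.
\hat\phi_{1} = -0.4290

The Yule-Walker equations for an AR(p) process read, in matrix form,
  Gamma_p phi = r_p,   with   (Gamma_p)_{ij} = gamma(|i - j|),
                       (r_p)_i = gamma(i),   i,j = 1..p.
Substitute the sample gammas (Toeplitz matrix and right-hand side of size 1):
  Gamma_p = [[1.2256]]
  r_p     = [-0.5258]
With p = 1 this is the single equation gamma(0) phi_1 = gamma(1):
  phi_hat_1 = gamma(1) / gamma(0) = -0.5258 / 1.2256 = -0.4290.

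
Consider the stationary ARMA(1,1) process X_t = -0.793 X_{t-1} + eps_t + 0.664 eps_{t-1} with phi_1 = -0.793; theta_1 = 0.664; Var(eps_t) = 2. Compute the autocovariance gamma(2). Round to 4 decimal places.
\gamma(2) = 0.2610

Multiply the model equation by X_{t-k} and take expectations. With theta_0 = psi_0 = 1 and psi_j the MA(infinity) weights, this gives
  gamma(k) - sum_i phi_i gamma(k-i) = c_k,
  c_k = sigma^2 * sum_{j=k..q} theta_j psi_{j-k}   (c_k = 0 for k > q),
using gamma(-m) = gamma(m).
psi-weights needed (psi_j = theta_j + sum_i phi_i psi_{j-i}):
  psi_1 = theta_1 + phi_1 = 0.664 + (-0.793) = -0.129
Right-hand sides:
  c_0 = sigma^2 (1 + theta_1 psi_1) = 2 * (1 + (0.664)(-0.129)) = 2 * 0.914344 = 1.828688
  c_1 = sigma^2 theta_1 = 2 * (0.664) = 1.328
  c_2 = 0
Equations for k = 0 and k = 1 (AR order 1):
  gamma(0) = phi_1 gamma(1) + c_0
  gamma(1) = phi_1 gamma(0) + c_1
Substituting the second into the first: gamma(0) (1 - phi_1^2) = c_0 + phi_1 c_1, so
  gamma(0) = (c_0 + phi_1 c_1) / (1 - phi_1^2) = (1.828688 + (-0.793)(1.328)) / (1 - (-0.793)^2) = 0.775584 / 0.371151 = 2.089672.
  gamma(1) = phi_1 gamma(0) + c_1 = (-0.793)(2.089672) + (1.328) = -0.32911.
For k = 2 (> q): gamma(2) = phi_1 gamma(1) = (-0.793)(-0.32911) = 0.260984.
Therefore gamma(2) = 0.2610 (to 4 decimal places).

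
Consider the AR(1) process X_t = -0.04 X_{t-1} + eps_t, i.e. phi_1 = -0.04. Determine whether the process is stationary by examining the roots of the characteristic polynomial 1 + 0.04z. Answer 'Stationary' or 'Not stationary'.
\text{Stationary}

The AR(p) characteristic polynomial is P(z) = 1 + 0.04z.
Stationarity requires all roots to lie outside the unit circle, i.e. |z| > 1 for every root.
This is linear in z: 1 + (0.04) z = 0  =>  z = -1/(0.04) = -25,  |z| = 25.
Moduli of all roots: 25.0000.
All moduli strictly greater than 1? Yes.
Verdict: Stationary.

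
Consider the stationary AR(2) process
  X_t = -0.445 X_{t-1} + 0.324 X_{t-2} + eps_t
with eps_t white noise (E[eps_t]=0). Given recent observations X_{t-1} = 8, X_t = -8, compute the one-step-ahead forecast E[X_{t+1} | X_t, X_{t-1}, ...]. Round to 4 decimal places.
E[X_{t+1} \mid \mathcal F_t] = 6.1520

For an AR(p) model X_t = c + sum_i phi_i X_{t-i} + eps_t, the
one-step-ahead conditional mean is
  E[X_{t+1} | X_t, ...] = c + sum_i phi_i X_{t+1-i}.
Substitute known values:
  E[X_{t+1} | ...] = (-0.445) * (-8) + (0.324) * (8)
                   = 6.1520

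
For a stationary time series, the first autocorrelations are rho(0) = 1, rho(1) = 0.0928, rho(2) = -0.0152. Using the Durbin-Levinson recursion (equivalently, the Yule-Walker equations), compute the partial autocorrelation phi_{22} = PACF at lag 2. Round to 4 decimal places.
\phi_{22} = -0.0240

The PACF at lag k is phi_{kk}, the last component of the solution
to the Yule-Walker system G_k phi = r_k where
  (G_k)_{ij} = rho(|i - j|), (r_k)_i = rho(i), i,j = 1..k.
Equivalently, Durbin-Levinson gives phi_{kk} iteratively:
  phi_{11} = rho(1)
  phi_{kk} = [rho(k) - sum_{j=1..k-1} phi_{k-1,j} rho(k-j)]
            / [1 - sum_{j=1..k-1} phi_{k-1,j} rho(j)],
  phi_{k,j} = phi_{k-1,j} - phi_{kk} phi_{k-1,k-j},  j = 1..k-1.
Step k = 1:
  phi_11 = rho(1) = 0.0928.
Step k = 2:
  phi_22 = [rho(2) - phi_11 rho(1)] / [1 - phi_11 rho(1)] = [-0.0152 - (0.0928)(0.0928)] / [1 - (0.0928)(0.0928)]
         = -0.02381184 / 0.99138816 = -0.024.
Therefore phi_{22} = -0.0240.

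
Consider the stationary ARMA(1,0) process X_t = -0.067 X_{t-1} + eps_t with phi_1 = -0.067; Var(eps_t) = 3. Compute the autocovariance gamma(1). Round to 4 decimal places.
\gamma(1) = -0.2019

Multiply the model equation by X_{t-k} and take expectations. With theta_0 = psi_0 = 1 and psi_j the MA(infinity) weights, this gives
  gamma(k) - sum_i phi_i gamma(k-i) = c_k,
  c_k = sigma^2 * sum_{j=k..q} theta_j psi_{j-k}   (c_k = 0 for k > q),
using gamma(-m) = gamma(m).
Pure AR (q = 0): c_0 = sigma^2 = 3, c_k = 0 for k >= 1.
Equations for k = 0 and k = 1 (AR order 1):
  gamma(0) = phi_1 gamma(1) + c_0
  gamma(1) = phi_1 gamma(0) + c_1
Substituting the second into the first: gamma(0) (1 - phi_1^2) = c_0 + phi_1 c_1, so
  gamma(0) = c_0 / (1 - phi_1^2) = 3 / (1 - (-0.067)^2) = 3 / 0.995511 = 3.013528.
  gamma(1) = phi_1 gamma(0) = (-0.067)(3.013528) = -0.201906.
Therefore gamma(1) = -0.2019 (to 4 decimal places).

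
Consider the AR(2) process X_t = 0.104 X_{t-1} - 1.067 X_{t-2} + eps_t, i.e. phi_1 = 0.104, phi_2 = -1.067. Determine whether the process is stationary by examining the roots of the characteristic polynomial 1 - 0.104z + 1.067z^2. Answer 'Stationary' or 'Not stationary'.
\text{Not stationary}

The AR(p) characteristic polynomial is P(z) = 1 - 0.104z + 1.067z^2.
Stationarity requires all roots to lie outside the unit circle, i.e. |z| > 1 for every root.
Set 1 + (-0.104) z + (1.067) z^2 = 0, i.e. a z^2 + b z + c = 0 with a = 1.067, b = -0.104, c = 1.
Discriminant D = b^2 - 4ac = (-0.104)^2 - 4*(1.067)*1 = 0.010816 - (4.268) = -4.257184.
D < 0, so the roots are the complex-conjugate pair z = (-b +/- i sqrt(-D)) / (2a) = 0.0487 +/- 0.9669i.
For a conjugate pair |z|^2 = z * conj(z) = (product of roots) = c/a = 1/(1.067) = 0.937207, so |z| = sqrt(0.937207) = 0.9681 for both roots.
Moduli of all roots: 0.9681, 0.9681.
All moduli strictly greater than 1? No.
Verdict: Not stationary.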